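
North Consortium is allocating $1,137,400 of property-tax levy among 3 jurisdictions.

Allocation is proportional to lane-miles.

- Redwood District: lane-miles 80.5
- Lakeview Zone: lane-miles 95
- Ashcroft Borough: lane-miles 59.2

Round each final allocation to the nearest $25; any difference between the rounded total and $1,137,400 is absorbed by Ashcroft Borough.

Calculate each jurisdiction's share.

Total lane-miles = 234.7.
Proportional shares: Redwood District 80.5/234.7 × $1,137,400 = 390,118.02; Lakeview Zone 95/234.7 × $1,137,400 = 460,387.73; Ashcroft Borough 59.2/234.7 × $1,137,400 = 286,894.25.
After rounding ($25): Redwood District $390,125; Lakeview Zone $460,400; Ashcroft Borough $286,900. Sum = $1,137,425.
Difference $1,137,400 − $1,137,425 = −$25 applied to Ashcroft Borough: Ashcroft Borough becomes $286,875.

Redwood District: $390,125 · Lakeview Zone: $460,400 · Ashcroft Borough: $286,875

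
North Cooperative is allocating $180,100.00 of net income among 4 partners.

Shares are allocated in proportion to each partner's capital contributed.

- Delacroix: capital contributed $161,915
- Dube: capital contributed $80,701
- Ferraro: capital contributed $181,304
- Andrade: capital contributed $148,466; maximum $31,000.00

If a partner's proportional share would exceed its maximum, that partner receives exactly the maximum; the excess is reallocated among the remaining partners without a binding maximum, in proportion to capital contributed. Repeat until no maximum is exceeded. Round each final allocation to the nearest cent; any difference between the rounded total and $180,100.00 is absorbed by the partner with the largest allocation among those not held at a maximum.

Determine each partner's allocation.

Combined capital contributed = 572,386.
Proportional shares (ignoring caps): Delacroix 50,946.1998; Dube 25,392.3927; Ferraro 57,046.9061; Andrade 46,714.5014.
Capped: Andrade ($31,000.00); residual $149,100.00 reallocated over remaining capital contributed 423,920.
Remaining shares: Delacroix 56,948.3075 → $56,948.31; Dube 28,383.9382 → $28,383.94; Ferraro 63,767.7543 → $63,767.75.

Delacroix: $56,948.31 | Dube: $28,383.94 | Ferraro: $63,767.75 | Andrade: $31,000.00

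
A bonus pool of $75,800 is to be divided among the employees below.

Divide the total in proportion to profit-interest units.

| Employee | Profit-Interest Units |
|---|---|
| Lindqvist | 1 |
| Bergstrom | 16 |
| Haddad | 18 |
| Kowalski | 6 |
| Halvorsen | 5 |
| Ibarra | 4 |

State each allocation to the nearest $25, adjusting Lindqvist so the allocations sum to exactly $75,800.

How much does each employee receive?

Total profit-interest units = 50.
Raw shares: Lindqvist 1/50 × $75,800 = 1,516.00; Bergstrom 16/50 × $75,800 = 24,256.00; Haddad 18/50 × $75,800 = 27,288.00; Kowalski 6/50 × $75,800 = 9,096.00; Halvorsen 5/50 × $75,800 = 7,580.00; Ibarra 4/50 × $75,800 = 6,064.00.
At nearest $25: Lindqvist $1,525; Bergstrom $24,250; Haddad $27,300; Kowalski $9,100; Halvorsen $7,575; Ibarra $6,075. Sum = $75,825.
Difference $75,800 − $75,825 = −$25 applied to Lindqvist: Lindqvist becomes $1,500.

Lindqvist: $1,500; Bergstrom: $24,250; Haddad: $27,300; Kowalski: $9,100; Halvorsen: $7,575; Ibarra: $6,075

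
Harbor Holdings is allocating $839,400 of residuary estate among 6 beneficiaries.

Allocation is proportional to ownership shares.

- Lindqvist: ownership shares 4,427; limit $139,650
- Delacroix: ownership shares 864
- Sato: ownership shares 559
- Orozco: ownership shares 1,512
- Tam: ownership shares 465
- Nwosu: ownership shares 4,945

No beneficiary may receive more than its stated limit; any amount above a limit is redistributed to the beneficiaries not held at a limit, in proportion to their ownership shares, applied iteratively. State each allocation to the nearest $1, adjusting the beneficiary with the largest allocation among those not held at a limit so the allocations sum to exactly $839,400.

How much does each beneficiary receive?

Ownership shares total: 12,772.
Pro-rata shares before constraints: Lindqvist 290,950.81; Delacroix 56,783.71; Sato 36,738.54; Orozco 99,371.5002; Tam 30,560.68; Nwosu 324,994.75.
Capped: Lindqvist ($139,650); residual $699,750 reallocated over remaining ownership shares 8,345.
Remaining shares: Delacroix 72,448.65 → $72,449; Sato 46,873.61 → $46,874; Orozco 126,785.14 → $126,785; Tam 38,991.46 → $38,991; Nwosu 414,651.14 → $414,651.

Lindqvist: $139,650; Delacroix: $72,449; Sato: $46,874; Orozco: $126,785; Tam: $38,991; Nwosu: $414,651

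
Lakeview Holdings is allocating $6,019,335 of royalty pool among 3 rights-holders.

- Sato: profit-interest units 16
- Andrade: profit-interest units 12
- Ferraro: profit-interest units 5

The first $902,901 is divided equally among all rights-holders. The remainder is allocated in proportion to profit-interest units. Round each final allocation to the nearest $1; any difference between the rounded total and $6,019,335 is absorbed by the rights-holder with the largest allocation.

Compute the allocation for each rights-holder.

First tranche $902,901 split equally: $300,967 each.
Remainder $5,116,434 by profit-interest units (total 33): Sato 2,480,695.27 → $2,480,695; Andrade 1,860,521.45 → $1,860,521; Ferraro 775,217.27 → $775,217.
Rounding difference +$1 on remainder applied to Sato.
Totals: Sato $300,967 + $2,480,696 = $2,781,663; Andrade $300,967 + $1,860,521 = $2,161,488; Ferraro $300,967 + $775,217 = $1,076,184.

Sato: $2,781,663 · Andrade: $2,161,488 · Ferraro: $1,076,184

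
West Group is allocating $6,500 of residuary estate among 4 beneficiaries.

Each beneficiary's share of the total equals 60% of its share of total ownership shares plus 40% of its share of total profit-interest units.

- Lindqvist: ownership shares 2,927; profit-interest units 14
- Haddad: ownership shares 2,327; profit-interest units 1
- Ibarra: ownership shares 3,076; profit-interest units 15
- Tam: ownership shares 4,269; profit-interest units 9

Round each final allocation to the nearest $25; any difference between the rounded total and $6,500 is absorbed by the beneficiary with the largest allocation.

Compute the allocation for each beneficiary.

Totals — ownership shares 12,599, profit-interest units 39.
Combined weights (60% ownership shares + 40% profit-interest units): Lindqvist 0.2830; Haddad 0.1211; Ibarra 0.3003; Tam 0.2956.
Pro-rata amounts: Lindqvist 1,839.38; Haddad 786.99; Ibarra 1,952.17; Tam 1,921.46.
After rounding ($25): Lindqvist $1,850; Haddad $775; Ibarra $1,950; Tam $1,925. Sum = $6,500.
No rounding difference to absorb.

Lindqvist: $1,850; Haddad: $775; Ibarra: $1,950; Tam: $1,925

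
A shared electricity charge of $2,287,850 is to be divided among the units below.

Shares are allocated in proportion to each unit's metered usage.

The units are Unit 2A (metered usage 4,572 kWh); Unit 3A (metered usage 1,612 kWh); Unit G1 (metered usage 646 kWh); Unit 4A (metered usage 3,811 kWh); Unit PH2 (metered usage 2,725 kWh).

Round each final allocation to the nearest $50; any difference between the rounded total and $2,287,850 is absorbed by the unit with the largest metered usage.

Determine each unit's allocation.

Unit 2A: $782,500; Unit 3A: $275,950; Unit G1: $110,600; Unit 4A: $652,350; Unit PH2: $466,450

Combined metered usage = 13,366.
Proportional shares: Unit 2A 4,572/13,366 × $2,287,850 = 782,586.43; Unit 3A 1,612/13,366 × $2,287,850 = 275,925.05; Unit G1 646/13,366 × $2,287,850 = 110,575.42; Unit 4A 3,811/13,366 × $2,287,850 = 652,326.53; Unit PH2 2,725/13,366 × $2,287,850 = 466,436.57.
At nearest $50: Unit 2A $782,600; Unit 3A $275,950; Unit G1 $110,600; Unit 4A $652,350; Unit PH2 $466,450. Sum = $2,287,950.
Difference $2,287,850 − $2,287,950 = −$100 applied to largest metered usage (Unit 2A): Unit 2A becomes $782,500.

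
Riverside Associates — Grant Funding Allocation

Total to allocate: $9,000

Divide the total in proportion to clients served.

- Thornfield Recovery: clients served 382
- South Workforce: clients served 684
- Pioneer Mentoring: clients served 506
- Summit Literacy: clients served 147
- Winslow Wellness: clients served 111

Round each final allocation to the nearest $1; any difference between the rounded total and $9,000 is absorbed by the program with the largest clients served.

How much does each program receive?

Thornfield Recovery: $1,879; South Workforce: $3,363; Pioneer Mentoring: $2,489; Summit Literacy: $723; Winslow Wellness: $546

Combined clients served = 1,830.
Unrounded shares: Thornfield Recovery 382/1,830 × $9,000 = 1,878.69; South Workforce 684/1,830 × $9,000 = 3,363.93; Pioneer Mentoring 506/1,830 × $9,000 = 2,488.52; Summit Literacy 147/1,830 × $9,000 = 722.95; Winslow Wellness 111/1,830 × $9,000 = 545.90.
Rounded to nearest $1: Thornfield Recovery $1,879; South Workforce $3,364; Pioneer Mentoring $2,489; Summit Literacy $723; Winslow Wellness $546. Sum = $9,001.
Difference $9,000 − $9,001 = −$1 applied to largest clients served (South Workforce): South Workforce becomes $3,363.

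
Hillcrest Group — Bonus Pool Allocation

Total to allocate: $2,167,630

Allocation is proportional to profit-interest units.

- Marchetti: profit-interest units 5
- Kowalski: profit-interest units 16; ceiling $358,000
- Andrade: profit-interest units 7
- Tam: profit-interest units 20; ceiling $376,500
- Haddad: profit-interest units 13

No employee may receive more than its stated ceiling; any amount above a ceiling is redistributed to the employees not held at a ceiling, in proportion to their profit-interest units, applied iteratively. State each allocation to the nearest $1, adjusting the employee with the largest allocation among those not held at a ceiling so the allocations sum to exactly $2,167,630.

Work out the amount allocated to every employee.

Marchetti: $286,626; Kowalski: $358,000; Andrade: $401,276; Tam: $376,500; Haddad: $745,228

Profit-interest units total: 61.
Pro-rata shares before constraints: Marchetti 177,674.59; Kowalski 568,558.69; Andrade 248,744.43; Tam 710,698.36; Haddad 461,953.93.
Cap binds for Kowalski ($358,000), Tam ($376,500); remaining pool $1,433,130 reallocated over remaining profit-interest units 25.
Redistributed shares: Marchetti 286,626.00 → $286,626; Andrade 401,276.40 → $401,276; Haddad 745,227.60 → $745,228.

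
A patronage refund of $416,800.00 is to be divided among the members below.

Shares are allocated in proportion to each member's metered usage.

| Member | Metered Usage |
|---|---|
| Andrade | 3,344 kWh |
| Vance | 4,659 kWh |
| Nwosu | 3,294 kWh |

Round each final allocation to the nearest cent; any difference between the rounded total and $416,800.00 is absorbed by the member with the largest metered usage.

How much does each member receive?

Total metered usage = 3,344 + 4,659 + 3,294 = 11,297.
Pro-rata amounts: Andrade 123,376.0467; Vance 171,892.6441; Nwosu 121,531.3092.
Rounded to nearest cent: Andrade $123,376.05; Vance $171,892.64; Nwosu $121,531.31. Sum = $416,800.00.
Sum already equals the total — no adjustment.

Andrade: $123,376.05; Vance: $171,892.64; Nwosu: $121,531.31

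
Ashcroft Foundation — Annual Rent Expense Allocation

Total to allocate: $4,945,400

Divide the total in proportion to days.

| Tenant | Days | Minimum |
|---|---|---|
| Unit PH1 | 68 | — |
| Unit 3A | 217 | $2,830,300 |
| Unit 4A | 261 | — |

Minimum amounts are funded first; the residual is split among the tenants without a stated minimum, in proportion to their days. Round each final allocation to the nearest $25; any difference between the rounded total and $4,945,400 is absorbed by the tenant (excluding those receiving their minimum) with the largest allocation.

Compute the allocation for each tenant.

Fund the minimums — Unit 3A $2,830,300. Balance $2,115,100.
Balance split over remaining days 329: Unit PH1 437,163.53 → $437,175; Unit 4A 1,677,936.47 → $1,677,925.

Unit PH1: $437,175 | Unit 3A: $2,830,300 | Unit 4A: $1,677,925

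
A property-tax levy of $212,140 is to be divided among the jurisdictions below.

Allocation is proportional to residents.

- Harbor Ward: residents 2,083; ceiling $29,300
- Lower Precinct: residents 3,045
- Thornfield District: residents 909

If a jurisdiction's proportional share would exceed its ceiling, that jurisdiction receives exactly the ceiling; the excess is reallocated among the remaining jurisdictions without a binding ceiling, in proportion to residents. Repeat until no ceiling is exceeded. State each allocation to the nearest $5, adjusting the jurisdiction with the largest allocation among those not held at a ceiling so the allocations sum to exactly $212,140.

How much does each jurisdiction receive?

Residents total: 6,037.
Proportional shares (ignoring caps): Harbor Ward 73,196.56; Lower Precinct 107,001.21; Thornfield District 31,942.23.
Held at cap: Harbor Ward ($29,300); remaining pool $182,840 reallocated over remaining residents 3,954.
Redistributed shares: Lower Precinct 140,806.22 → $140,805; Thornfield District 42,033.78 → $42,035.

Harbor Ward: $29,300 · Lower Precinct: $140,805 · Thornfield District: $42,035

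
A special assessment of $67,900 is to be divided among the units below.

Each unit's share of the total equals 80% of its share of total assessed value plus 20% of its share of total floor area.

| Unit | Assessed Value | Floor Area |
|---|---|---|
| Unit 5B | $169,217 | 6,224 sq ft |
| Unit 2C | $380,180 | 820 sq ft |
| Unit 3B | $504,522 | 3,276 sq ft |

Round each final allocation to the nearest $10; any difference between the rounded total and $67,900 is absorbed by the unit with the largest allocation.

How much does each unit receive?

Unit 5B: $16,910 · Unit 2C: $20,670 · Unit 3B: $30,320

Totals — assessed value 1,053,919, floor area 10,320.
Composite weights (80% assessed value + 20% floor area): Unit 5B 0.2491; Unit 2C 0.3045; Unit 3B 0.4465.
Pro-rata amounts: Unit 5B 16,911.72; Unit 2C 20,673.87; Unit 3B 30,314.41.
At nearest $10: Unit 5B $16,910; Unit 2C $20,670; Unit 3B $30,310. Sum = $67,890.
Difference $67,900 − $67,890 = +$10 applied to largest allocation (Unit 3B): Unit 3B becomes $30,320.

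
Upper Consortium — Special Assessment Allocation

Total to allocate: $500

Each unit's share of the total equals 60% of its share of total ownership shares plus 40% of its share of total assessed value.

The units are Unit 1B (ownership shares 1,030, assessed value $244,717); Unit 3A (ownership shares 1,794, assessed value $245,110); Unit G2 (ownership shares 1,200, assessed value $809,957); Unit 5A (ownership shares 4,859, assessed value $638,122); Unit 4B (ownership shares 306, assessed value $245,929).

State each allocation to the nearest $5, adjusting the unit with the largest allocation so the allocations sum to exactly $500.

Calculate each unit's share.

Unit 1B: $55 | Unit 3A: $80 | Unit G2: $115 | Unit 5A: $215 | Unit 4B: $35

Ownership shares total 9,189; assessed value total 2,183,835.
Composite weights (60% ownership shares + 40% assessed value): Unit 1B 0.1121; Unit 3A 0.1620; Unit G2 0.2267; Unit 5A 0.4342; Unit 4B 0.0650.
Unrounded shares: Unit 1B 56.04; Unit 3A 81.02; Unit G2 113.35; Unit 5A 217.08; Unit 4B 32.51.
Rounded to nearest $5: Unit 1B $55; Unit 3A $80; Unit G2 $115; Unit 5A $215; Unit 4B $35. Sum = $500.
Sum already equals the total — no adjustment.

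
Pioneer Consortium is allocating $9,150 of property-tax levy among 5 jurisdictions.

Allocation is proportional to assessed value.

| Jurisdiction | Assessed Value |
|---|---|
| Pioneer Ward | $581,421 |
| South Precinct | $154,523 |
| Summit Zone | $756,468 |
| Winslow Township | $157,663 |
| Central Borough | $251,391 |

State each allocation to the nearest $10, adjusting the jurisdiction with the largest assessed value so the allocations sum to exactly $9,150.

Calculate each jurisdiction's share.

Pioneer Ward: $2,800; South Precinct: $740; Summit Zone: $3,640; Winslow Township: $760; Central Borough: $1,210

Total assessed value = 581,421 + 154,523 + 756,468 + 157,663 + 251,391 = 1,901,466.
Raw shares: Pioneer Ward 2,797.84; South Precinct 743.58; Summit Zone 3,640.18; Winslow Township 758.69; Central Borough 1,209.71.
After rounding ($10): Pioneer Ward $2,800; South Precinct $740; Summit Zone $3,640; Winslow Township $760; Central Borough $1,210. Sum = $9,150.
Rounded total matches; no reconciliation needed.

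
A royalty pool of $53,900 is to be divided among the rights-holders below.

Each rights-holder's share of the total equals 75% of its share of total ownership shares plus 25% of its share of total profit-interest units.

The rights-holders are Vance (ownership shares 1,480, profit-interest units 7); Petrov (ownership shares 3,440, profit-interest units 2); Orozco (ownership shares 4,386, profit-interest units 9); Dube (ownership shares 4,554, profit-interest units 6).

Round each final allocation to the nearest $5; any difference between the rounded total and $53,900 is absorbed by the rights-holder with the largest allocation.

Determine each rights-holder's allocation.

Ownership shares total 13,860; profit-interest units total 24.
Blended shares (75% ownership shares + 25% profit-interest units): Vance 0.1530; Petrov 0.2070; Orozco 0.3311; Dube 0.3089.
Unrounded shares: Vance 8,246.88; Petrov 11,156.25; Orozco 17,845.62; Dube 16,651.25.
At nearest $5: Vance $8,245; Petrov $11,155; Orozco $17,845; Dube $16,650. Sum = $53,895.
Difference $53,900 − $53,895 = +$5 applied to largest allocation (Orozco): Orozco becomes $17,850.

Vance: $8,245; Petrov: $11,155; Orozco: $17,850; Dube: $16,650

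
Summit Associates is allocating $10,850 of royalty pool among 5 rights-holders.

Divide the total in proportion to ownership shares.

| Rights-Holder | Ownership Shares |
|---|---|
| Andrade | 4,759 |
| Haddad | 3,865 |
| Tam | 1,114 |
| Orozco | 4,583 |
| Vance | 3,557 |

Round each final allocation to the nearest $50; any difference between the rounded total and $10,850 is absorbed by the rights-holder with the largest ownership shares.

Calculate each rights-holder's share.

Combined ownership shares = 17,878.
Unrounded shares: Andrade 4,759/17,878 × $10,850 = 2,888.19; Haddad 3,865/17,878 × $10,850 = 2,345.63; Tam 1,114/17,878 × $10,850 = 676.08; Orozco 4,583/17,878 × $10,850 = 2,781.38; Vance 3,557/17,878 × $10,850 = 2,158.71.
At nearest $50: Andrade $2,900; Haddad $2,350; Tam $700; Orozco $2,800; Vance $2,150. Sum = $10,900.
Difference $10,850 − $10,900 = −$50 applied to largest ownership shares (Andrade): Andrade becomes $2,850.

Andrade: $2,850 | Haddad: $2,350 | Tam: $700 | Orozco: $2,800 | Vance: $2,150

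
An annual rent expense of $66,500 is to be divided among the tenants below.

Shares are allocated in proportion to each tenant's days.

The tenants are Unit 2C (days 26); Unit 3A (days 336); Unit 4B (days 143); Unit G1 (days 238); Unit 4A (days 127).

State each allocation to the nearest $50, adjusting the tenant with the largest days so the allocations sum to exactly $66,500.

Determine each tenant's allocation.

Sum of days: 870.
Raw shares: Unit 2C 26/870 × $66,500 = 1,987.36; Unit 3A 336/870 × $66,500 = 25,682.76; Unit 4B 143/870 × $66,500 = 10,930.46; Unit G1 238/870 × $66,500 = 18,191.95; Unit 4A 127/870 × $66,500 = 9,707.47.
Rounded to nearest $50: Unit 2C $2,000; Unit 3A $25,700; Unit 4B $10,950; Unit G1 $18,200; Unit 4A $9,700. Sum = $66,550.
Difference $66,500 − $66,550 = −$50 applied to largest days (Unit 3A): Unit 3A becomes $25,650.

Unit 2C: $2,000 · Unit 3A: $25,650 · Unit 4B: $10,950 · Unit G1: $18,200 · Unit 4A: $9,700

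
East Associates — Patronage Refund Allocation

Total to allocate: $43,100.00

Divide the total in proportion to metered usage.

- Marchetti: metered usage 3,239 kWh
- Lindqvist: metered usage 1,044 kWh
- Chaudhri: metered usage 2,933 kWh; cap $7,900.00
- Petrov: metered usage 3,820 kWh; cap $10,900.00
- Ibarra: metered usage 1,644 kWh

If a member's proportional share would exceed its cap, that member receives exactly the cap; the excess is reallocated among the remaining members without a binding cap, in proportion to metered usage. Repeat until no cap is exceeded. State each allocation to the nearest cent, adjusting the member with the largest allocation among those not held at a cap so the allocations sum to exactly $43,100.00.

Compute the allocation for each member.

Total metered usage = 12,680.
Proportional shares (ignoring caps): Marchetti 11,009.5347; Lindqvist 3,548.6120; Chaudhri 9,969.4243; Petrov 12,984.3849; Ibarra 5,588.0442.
Capped: Chaudhri ($7,900.00), Petrov ($10,900.00); remaining pool $24,300.00 reallocated over remaining metered usage 5,927.
Redistributed shares: Marchetti 13,279.5175 → $13,279.52; Lindqvist 4,280.2767 → $4,280.28; Ibarra 6,740.2058 → $6,740.21.
Rounding difference −$0.01 applied to Marchetti → $13,279.51.

Marchetti: $13,279.51 · Lindqvist: $4,280.28 · Chaudhri: $7,900.00 · Petrov: $10,900.00 · Ibarra: $6,740.21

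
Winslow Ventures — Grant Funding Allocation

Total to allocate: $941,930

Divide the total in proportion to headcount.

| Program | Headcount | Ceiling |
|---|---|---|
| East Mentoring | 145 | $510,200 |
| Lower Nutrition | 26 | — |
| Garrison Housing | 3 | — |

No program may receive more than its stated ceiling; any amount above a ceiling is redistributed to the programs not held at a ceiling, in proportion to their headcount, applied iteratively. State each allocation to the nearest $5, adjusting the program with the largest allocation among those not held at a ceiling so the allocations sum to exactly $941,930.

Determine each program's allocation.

East Mentoring: $510,200 | Lower Nutrition: $387,070 | Garrison Housing: $44,660

Headcount total: 174.
Proportional shares (ignoring caps): East Mentoring 784,941.67; Lower Nutrition 140,748.16; Garrison Housing 16,240.17.
Held at cap: East Mentoring ($510,200); balance $431,730 reallocated over remaining headcount 29.
Remaining shares: Lower Nutrition 387,068.28 → $387,070; Garrison Housing 44,661.72 → $44,660.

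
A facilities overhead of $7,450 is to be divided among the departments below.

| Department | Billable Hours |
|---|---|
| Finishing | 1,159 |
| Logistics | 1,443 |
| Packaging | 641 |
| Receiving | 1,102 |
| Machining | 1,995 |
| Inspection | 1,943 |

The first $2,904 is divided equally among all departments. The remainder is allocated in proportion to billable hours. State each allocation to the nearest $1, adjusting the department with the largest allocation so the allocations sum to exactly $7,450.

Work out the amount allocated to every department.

Finishing: $1,120 | Logistics: $1,276 | Packaging: $836 | Receiving: $1,089 | Machining: $1,579 | Inspection: $1,550

Equal tier: $2,904 ÷ 6 = $484 apiece.
Remainder $4,546 by billable hours (total 8,283): Finishing 636.10 → $636; Logistics 791.97 → $792; Packaging 351.80 → $352; Receiving 604.82 → $605; Machining 1,094.93 → $1,095; Inspection 1,066.39 → $1,066.
Totals: Finishing $484 + $636 = $1,120; Logistics $484 + $792 = $1,276; Packaging $484 + $352 = $836; Receiving $484 + $605 = $1,089; Machining $484 + $1,095 = $1,579; Inspection $484 + $1,066 = $1,550.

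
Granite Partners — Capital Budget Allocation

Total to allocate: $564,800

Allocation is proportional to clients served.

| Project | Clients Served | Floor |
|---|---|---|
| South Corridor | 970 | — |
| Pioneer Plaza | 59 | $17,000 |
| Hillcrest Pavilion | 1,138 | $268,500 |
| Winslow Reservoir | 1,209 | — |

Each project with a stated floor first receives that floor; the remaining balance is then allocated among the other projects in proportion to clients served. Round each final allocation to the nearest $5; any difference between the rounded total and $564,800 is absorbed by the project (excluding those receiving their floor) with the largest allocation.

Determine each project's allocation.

South Corridor: $124,335; Pioneer Plaza: $17,000; Hillcrest Pavilion: $268,500; Winslow Reservoir: $154,965

Fund the minimums — Pioneer Plaza $17,000; Hillcrest Pavilion $268,500. Residual $279,300.
Residual split over remaining clients served 2,179: South Corridor 124,332.72 → $124,335; Winslow Reservoir 154,967.28 → $154,965.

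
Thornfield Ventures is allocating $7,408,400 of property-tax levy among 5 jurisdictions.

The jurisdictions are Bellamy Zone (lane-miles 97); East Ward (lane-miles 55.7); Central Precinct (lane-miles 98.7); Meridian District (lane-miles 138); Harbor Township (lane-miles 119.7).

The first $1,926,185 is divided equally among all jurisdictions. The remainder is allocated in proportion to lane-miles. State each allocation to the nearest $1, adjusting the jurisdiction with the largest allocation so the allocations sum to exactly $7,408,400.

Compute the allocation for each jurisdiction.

$1,926,185 shared equally gives $385,237 per jurisdiction.
Remainder $5,482,215 by lane-miles (total 509.1): Bellamy Zone 1,044,539.10 → $1,044,539; East Ward 599,802.35 → $599,802; Central Precinct 1,062,845.45 → $1,062,845; Meridian District 1,486,045.32 → $1,486,045; Harbor Township 1,288,982.78 → $1,288,983.
Rounding difference +$1 on remainder applied to Meridian District.
Totals: Bellamy Zone $385,237 + $1,044,539 = $1,429,776; East Ward $385,237 + $599,802 = $985,039; Central Precinct $385,237 + $1,062,845 = $1,448,082; Meridian District $385,237 + $1,486,046 = $1,871,283; Harbor Township $385,237 + $1,288,983 = $1,674,220.

Bellamy Zone: $1,429,776; East Ward: $985,039; Central Precinct: $1,448,082; Meridian District: $1,871,283; Harbor Township: $1,674,220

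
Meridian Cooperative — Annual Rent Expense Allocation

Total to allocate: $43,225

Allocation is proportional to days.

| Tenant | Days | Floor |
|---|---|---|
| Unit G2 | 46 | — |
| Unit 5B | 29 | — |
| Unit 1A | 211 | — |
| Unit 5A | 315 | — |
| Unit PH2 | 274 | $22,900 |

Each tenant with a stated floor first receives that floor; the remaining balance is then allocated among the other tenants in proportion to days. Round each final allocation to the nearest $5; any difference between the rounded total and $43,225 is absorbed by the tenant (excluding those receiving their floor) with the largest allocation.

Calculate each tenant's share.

Unit G2: $1,555 · Unit 5B: $980 · Unit 1A: $7,135 · Unit 5A: $10,655 · Unit PH2: $22,900

Minimums first: Unit PH2 $22,900. Remaining pool $20,325.
Remaining pool split over remaining days 601: Unit G2 1,555.66 → $1,555; Unit 5B 980.74 → $980; Unit 1A 7,135.73 → $7,135; Unit 5A 10,652.87 → $10,655.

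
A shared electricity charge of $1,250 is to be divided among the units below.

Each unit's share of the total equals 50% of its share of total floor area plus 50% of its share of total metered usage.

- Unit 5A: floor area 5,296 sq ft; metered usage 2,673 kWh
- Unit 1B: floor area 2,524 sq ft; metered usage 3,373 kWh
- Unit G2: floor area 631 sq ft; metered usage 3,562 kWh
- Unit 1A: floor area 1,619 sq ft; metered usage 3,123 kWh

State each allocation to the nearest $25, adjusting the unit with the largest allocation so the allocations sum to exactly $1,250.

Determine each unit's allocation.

Unit 5A: $450 · Unit 1B: $325 · Unit G2: $225 · Unit 1A: $250

Totals — floor area 10,070, metered usage 12,731.
Blended shares (50% floor area + 50% metered usage): Unit 5A 0.3679; Unit 1B 0.2578; Unit G2 0.1712; Unit 1A 0.2030.
Unrounded shares: Unit 5A 459.92; Unit 1B 322.24; Unit G2 214.03; Unit 1A 253.80.
After rounding ($25): Unit 5A $450; Unit 1B $325; Unit G2 $225; Unit 1A $250. Sum = $1,250.
No rounding difference to absorb.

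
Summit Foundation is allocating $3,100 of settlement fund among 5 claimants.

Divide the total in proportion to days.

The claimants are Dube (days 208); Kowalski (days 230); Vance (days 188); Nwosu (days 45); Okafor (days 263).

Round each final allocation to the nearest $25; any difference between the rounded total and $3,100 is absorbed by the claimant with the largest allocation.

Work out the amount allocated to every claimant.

Dube: $700 · Kowalski: $775 · Vance: $625 · Nwosu: $150 · Okafor: $850

Total days = 934.
Pro-rata amounts: Dube 208/934 × $3,100 = 690.36; Kowalski 230/934 × $3,100 = 763.38; Vance 188/934 × $3,100 = 623.98; Nwosu 45/934 × $3,100 = 149.36; Okafor 263/934 × $3,100 = 872.91.
After rounding ($25): Dube $700; Kowalski $775; Vance $625; Nwosu $150; Okafor $875. Sum = $3,125.
Difference $3,100 − $3,125 = −$25 applied to largest allocation (Okafor): Okafor becomes $850.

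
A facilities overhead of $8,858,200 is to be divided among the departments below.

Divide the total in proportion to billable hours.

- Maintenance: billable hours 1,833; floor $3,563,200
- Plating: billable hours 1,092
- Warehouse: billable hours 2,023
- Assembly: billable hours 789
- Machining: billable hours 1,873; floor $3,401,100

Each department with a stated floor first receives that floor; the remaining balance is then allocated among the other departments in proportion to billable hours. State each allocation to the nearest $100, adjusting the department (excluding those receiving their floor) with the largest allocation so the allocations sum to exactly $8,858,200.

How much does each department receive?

Maintenance: $3,563,200 · Plating: $529,700 · Warehouse: $981,400 · Assembly: $382,800 · Machining: $3,401,100

Guaranteed amounts: Maintenance $3,563,200; Machining $3,401,100. Remaining pool $1,893,900.
Remaining pool split over remaining billable hours 3,904: Plating 529,748.67 → $529,700; Warehouse 981,393.37 → $981,400; Assembly 382,757.97 → $382,800.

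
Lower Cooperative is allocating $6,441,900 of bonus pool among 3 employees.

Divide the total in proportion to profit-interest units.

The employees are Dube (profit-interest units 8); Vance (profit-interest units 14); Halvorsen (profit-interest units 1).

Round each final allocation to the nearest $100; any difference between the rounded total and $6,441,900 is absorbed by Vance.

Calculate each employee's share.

Dube: $2,240,700; Vance: $3,921,100; Halvorsen: $280,100

Sum of profit-interest units: 23.
Unrounded shares: Dube 8/23 × $6,441,900 = 2,240,660.87; Vance 14/23 × $6,441,900 = 3,921,156.52; Halvorsen 1/23 × $6,441,900 = 280,082.61.
After rounding ($100): Dube $2,240,700; Vance $3,921,200; Halvorsen $280,100. Sum = $6,442,000.
Difference $6,441,900 − $6,442,000 = −$100 applied to Vance: Vance becomes $3,921,100.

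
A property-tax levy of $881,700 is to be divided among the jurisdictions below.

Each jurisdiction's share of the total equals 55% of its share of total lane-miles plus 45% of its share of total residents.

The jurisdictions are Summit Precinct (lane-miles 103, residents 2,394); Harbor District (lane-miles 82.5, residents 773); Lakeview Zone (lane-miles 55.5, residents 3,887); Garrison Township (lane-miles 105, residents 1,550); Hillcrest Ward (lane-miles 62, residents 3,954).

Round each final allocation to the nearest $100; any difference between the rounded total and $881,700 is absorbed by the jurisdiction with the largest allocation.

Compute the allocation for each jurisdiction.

Lane-miles total 408; residents total 12,558.
Composite weights (55% lane-miles + 45% residents): Summit Precinct 0.2246; Harbor District 0.1389; Lakeview Zone 0.2141; Garrison Township 0.1971; Hillcrest Ward 0.2253.
Proportional shares: Summit Precinct 198,059.79; Harbor District 122,479.34; Lakeview Zone 188,773.64; Garrison Township 173,771.08; Hillcrest Ward 198,616.16.
After rounding ($100): Summit Precinct $198,100; Harbor District $122,500; Lakeview Zone $188,800; Garrison Township $173,800; Hillcrest Ward $198,600. Sum = $881,800.
Difference $881,700 − $881,800 = −$100 applied to largest allocation (Hillcrest Ward): Hillcrest Ward becomes $198,500.

Summit Precinct: $198,100; Harbor District: $122,500; Lakeview Zone: $188,800; Garrison Township: $173,800; Hillcrest Ward: $198,500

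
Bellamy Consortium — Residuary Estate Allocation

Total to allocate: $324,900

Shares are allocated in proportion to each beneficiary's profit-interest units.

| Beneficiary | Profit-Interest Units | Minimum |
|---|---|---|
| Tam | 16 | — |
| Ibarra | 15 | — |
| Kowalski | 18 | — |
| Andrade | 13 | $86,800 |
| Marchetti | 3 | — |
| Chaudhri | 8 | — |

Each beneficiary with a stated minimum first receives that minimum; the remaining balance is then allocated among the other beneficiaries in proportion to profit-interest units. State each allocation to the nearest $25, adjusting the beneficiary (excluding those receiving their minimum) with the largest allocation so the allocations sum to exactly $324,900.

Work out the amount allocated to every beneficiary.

Tam: $63,500 | Ibarra: $59,525 | Kowalski: $71,425 | Andrade: $86,800 | Marchetti: $11,900 | Chaudhri: $31,750

Guaranteed amounts: Andrade $86,800. Balance $238,100.
Balance split over remaining profit-interest units 60: Tam 63,493.33 → $63,500; Ibarra 59,525.00 → $59,525; Kowalski 71,430.00 → $71,425; Marchetti 11,905.00 → $11,900; Chaudhri 31,746.67 → $31,750.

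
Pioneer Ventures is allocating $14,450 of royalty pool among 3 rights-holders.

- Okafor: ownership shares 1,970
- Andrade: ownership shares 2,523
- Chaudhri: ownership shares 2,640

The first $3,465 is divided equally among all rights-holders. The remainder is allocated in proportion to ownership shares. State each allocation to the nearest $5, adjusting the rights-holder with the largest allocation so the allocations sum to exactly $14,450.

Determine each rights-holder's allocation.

$3,465 shared equally gives $1,155 per rights-holder.
Remainder $10,985 by ownership shares (total 7,133): Okafor 3,033.85 → $3,035; Andrade 3,885.48 → $3,885; Chaudhri 4,065.67 → $4,065.
Totals: Okafor $1,155 + $3,035 = $4,190; Andrade $1,155 + $3,885 = $5,040; Chaudhri $1,155 + $4,065 = $5,220.

Okafor: $4,190 · Andrade: $5,040 · Chaudhri: $5,220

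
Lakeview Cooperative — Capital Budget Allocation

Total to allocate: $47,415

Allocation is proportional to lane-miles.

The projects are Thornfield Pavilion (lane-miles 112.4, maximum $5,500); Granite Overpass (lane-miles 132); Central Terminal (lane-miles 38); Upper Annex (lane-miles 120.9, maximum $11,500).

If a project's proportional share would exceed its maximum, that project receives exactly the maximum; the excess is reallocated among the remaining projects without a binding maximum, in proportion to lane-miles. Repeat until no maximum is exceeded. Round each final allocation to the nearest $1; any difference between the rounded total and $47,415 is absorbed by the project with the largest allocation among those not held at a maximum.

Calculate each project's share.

Sum of lane-miles: 403.3.
Unconstrained shares: Thornfield Pavilion 13,214.59; Granite Overpass 15,518.92; Central Terminal 4,467.57; Upper Annex 14,213.92.
Capped: Thornfield Pavilion ($5,500), Upper Annex ($11,500); balance $30,415 reallocated over remaining lane-miles 170.
Remaining shares: Granite Overpass 23,616.35 → $23,616; Central Terminal 6,798.65 → $6,799.

Thornfield Pavilion: $5,500 | Granite Overpass: $23,616 | Central Terminal: $6,799 | Upper Annex: $11,500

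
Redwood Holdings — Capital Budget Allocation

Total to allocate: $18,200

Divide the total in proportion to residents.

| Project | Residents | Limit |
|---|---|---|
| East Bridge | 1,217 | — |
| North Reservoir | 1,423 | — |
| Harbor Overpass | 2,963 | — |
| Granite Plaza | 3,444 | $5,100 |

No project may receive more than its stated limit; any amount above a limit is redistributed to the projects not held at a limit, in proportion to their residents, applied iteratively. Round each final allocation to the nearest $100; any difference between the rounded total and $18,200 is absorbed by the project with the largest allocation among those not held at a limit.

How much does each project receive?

Sum of residents: 9,047.
Proportional shares (ignoring caps): East Bridge 2,448.26; North Reservoir 2,862.67; Harbor Overpass 5,960.72; Granite Plaza 6,928.35.
Cap binds for Granite Plaza ($5,100); remaining pool $13,100 reallocated over remaining residents 5,603.
Remaining shares: East Bridge 2,845.39 → $2,800; North Reservoir 3,327.02 → $3,300; Harbor Overpass 6,927.59 → $6,900.
Rounding difference +$100 applied to Harbor Overpass → $7,000.

East Bridge: $2,800; North Reservoir: $3,300; Harbor Overpass: $7,000; Granite Plaza: $5,100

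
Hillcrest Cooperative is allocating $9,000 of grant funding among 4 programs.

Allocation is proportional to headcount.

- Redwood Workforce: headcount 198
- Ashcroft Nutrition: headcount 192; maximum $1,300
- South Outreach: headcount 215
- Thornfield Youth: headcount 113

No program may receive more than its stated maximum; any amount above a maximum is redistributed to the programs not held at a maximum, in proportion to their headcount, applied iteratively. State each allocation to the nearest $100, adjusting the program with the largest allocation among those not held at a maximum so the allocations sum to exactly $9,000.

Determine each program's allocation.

Redwood Workforce: $2,900; Ashcroft Nutrition: $1,300; South Outreach: $3,100; Thornfield Youth: $1,700

Headcount total: 718.
Proportional shares (ignoring caps): Redwood Workforce 2,481.89; Ashcroft Nutrition 2,406.69; South Outreach 2,694.99; Thornfield Youth 1,416.43.
Capped: Ashcroft Nutrition ($1,300); residual $7,700 reallocated over remaining headcount 526.
Redistributed shares: Redwood Workforce 2,898.48 → $2,900; South Outreach 3,147.34 → $3,100; Thornfield Youth 1,654.18 → $1,700.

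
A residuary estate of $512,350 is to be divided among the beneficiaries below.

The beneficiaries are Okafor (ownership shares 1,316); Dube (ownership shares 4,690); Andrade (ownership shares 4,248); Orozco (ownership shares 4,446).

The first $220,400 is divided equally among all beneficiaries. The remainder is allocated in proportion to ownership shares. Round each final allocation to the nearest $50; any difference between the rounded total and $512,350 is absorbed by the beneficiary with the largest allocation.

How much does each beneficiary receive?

Okafor: $81,250 · Dube: $148,250 · Andrade: $139,450 · Orozco: $143,400

First tranche $220,400 split equally: $55,100 each.
Remainder $291,950 by ownership shares (total 14,700): Okafor 26,136.48 → $26,150; Dube 93,145.95 → $93,150; Andrade 84,367.59 → $84,350; Orozco 88,299.98 → $88,300.
Totals: Okafor $55,100 + $26,150 = $81,250; Dube $55,100 + $93,150 = $148,250; Andrade $55,100 + $84,350 = $139,450; Orozco $55,100 + $88,300 = $143,400.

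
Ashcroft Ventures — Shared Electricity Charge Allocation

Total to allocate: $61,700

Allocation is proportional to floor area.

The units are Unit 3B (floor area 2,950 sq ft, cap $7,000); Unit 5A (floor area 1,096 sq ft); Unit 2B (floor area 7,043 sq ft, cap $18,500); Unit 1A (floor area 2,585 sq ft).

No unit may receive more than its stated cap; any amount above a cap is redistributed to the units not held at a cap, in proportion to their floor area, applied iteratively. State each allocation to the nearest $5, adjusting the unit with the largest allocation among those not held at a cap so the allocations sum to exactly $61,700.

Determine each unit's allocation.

Combined floor area = 13,674.
Proportional shares (ignoring caps): Unit 3B 13,311.03; Unit 5A 4,945.39; Unit 2B 31,779.52; Unit 1A 11,664.07.
Capped: Unit 3B ($7,000), Unit 2B ($18,500); remaining pool $36,200 reallocated over remaining floor area 3,681.
Remaining shares: Unit 5A 10,778.38 → $10,780; Unit 1A 25,421.62 → $25,420.

Unit 3B: $7,000 · Unit 5A: $10,780 · Unit 2B: $18,500 · Unit 1A: $25,420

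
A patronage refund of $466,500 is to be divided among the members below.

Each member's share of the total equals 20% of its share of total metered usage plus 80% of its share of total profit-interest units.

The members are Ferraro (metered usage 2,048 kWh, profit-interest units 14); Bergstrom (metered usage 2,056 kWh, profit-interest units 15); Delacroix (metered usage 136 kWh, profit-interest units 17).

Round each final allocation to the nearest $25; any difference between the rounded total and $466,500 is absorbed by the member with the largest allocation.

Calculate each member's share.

Metered usage total 4,240; profit-interest units total 46.
Blended shares (20% metered usage + 80% profit-interest units): Ferraro 0.3401; Bergstrom 0.3579; Delacroix 0.3021.
Unrounded shares: Ferraro 158,648.27; Bergstrom 166,937.35; Delacroix 140,914.38.
Rounded to nearest $25: Ferraro $158,650; Bergstrom $166,925; Delacroix $140,925. Sum = $466,500.
Sum already equals the total — no adjustment.

Ferraro: $158,650 · Bergstrom: $166,925 · Delacroix: $140,925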